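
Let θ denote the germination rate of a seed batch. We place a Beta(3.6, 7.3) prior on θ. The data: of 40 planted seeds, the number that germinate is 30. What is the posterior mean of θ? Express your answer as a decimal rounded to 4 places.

Observing 30 successes and 10 failures updates Beta(3.6, 7.3) by adding the success and failure counts to the two shape parameters: α = 3.6+30 = 33.6, β = 7.3+10 = 17.3.
E[θ | data] = 33.6/(33.6+17.3) = 0.6601.

Posterior mean ≈ 0.6601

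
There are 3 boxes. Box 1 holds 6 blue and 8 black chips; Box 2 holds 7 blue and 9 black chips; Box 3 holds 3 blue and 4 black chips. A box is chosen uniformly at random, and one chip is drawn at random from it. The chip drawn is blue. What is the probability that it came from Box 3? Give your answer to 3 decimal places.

Posterior probability ≈ 0.331

P(blue|Box 1) = 0.4286; P(blue|Box 2) = 0.4375; P(blue|Box 3) = 0.4286.
Prior × likelihood for each source: 0.333333·0.4286=0.1429, 0.333333·0.4375=0.1458, 0.333333·0.4286=0.1429. Summing gives P(blue) = 0.43155.
P(Box 3 | blue) = 0.1429 / 0.43155 = 0.331.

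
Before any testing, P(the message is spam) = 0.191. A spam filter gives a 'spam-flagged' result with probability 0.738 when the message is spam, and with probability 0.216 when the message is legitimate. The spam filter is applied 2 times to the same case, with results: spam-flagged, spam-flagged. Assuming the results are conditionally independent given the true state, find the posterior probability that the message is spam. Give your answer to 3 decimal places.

With H the event that the message is spam, the joint likelihood of the observed sequence is P(data|H) = 0.738·0.738 = 0.54464 and P(data|¬H) = 0.216·0.216 = 0.046656.
Bayes: P(H|data) = 0.191·0.54464 / (0.191·0.54464 + 0.809·0.046656) = 0.10403/0.14177 = 0.7338.

Posterior P(H) ≈ 0.734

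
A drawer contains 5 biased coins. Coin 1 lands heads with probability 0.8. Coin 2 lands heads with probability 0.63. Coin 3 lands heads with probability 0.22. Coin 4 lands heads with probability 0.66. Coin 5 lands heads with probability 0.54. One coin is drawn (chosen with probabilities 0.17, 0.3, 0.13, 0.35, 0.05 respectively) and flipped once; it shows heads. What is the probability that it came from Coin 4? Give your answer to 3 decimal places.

Tabulate prior·likelihood by source: [1] prior 0.17, lik 0.8, product 0.1360; [2] prior 0.3, lik 0.63, product 0.1890; [3] prior 0.13, lik 0.22, product 0.02860; [4] prior 0.35, lik 0.66, product 0.2310; [5] prior 0.05, lik 0.54, product 0.02700.
Normalizing constant = 0.61160; the posterior for Coin 4 is its product over the sum, 0.2310/0.61160 = 0.378.

Posterior probability ≈ 0.378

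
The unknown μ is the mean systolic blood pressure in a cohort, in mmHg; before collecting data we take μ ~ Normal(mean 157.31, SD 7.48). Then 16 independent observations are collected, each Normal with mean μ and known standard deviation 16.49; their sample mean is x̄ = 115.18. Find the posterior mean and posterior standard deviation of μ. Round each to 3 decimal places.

Posterior mean ≈ 124.996; posterior SD ≈ 3.610

With known σ, the Normal prior is conjugate. Weight on the data is w = (n/σ²)/(n/σ² + 1/τ₀²) = 0.0588408/(0.0588408+0.0178730) = 0.76702.
Posterior mean = w·x̄ + (1−w)·μ₀ = 0.76702·115.18 + 0.23298·157.31 = 124.996. Posterior variance = 1/(0.0588408+0.0178730) = 13.0355, so SD = 3.610.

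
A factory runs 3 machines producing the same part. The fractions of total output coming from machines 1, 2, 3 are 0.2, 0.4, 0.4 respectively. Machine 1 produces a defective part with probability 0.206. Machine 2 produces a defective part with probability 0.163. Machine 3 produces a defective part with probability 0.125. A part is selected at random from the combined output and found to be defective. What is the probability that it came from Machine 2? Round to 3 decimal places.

Posterior probability ≈ 0.417

P(defective|M1) = 0.206; P(defective|M2) = 0.163; P(defective|M3) = 0.125.
Prior × likelihood for each source: 0.2·0.206=0.04120, 0.4·0.163=0.06520, 0.4·0.125=0.05000. Summing gives P(defective) = 0.15640.
P(Machine 2 | defective) = 0.06520 / 0.15640 = 0.417.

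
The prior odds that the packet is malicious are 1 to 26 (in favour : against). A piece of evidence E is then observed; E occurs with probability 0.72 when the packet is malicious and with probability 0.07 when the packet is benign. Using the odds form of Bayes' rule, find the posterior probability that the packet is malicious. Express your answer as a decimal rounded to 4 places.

Posterior probability ≈ 0.2835

Prior odds = 1/26 = 0.038462. In log-odds, ln(0.038462) = -3.2581.
Add log likelihood ratio: ln(10.286) = 2.3308.
Posterior log-odds = -0.92734, so posterior odds = exp(-0.92734) = 0.39560. Converting, P(H|E) = 0.39560/1.3956 = 0.2835.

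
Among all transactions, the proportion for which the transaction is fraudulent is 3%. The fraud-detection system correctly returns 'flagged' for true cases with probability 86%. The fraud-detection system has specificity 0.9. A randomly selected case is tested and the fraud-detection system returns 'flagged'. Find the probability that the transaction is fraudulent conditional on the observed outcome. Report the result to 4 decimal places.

P(H | E) ≈ 0.2101

Let H be the event that the transaction is fraudulent. P(H) = 0.03, so P(¬H) = 0.97. With E the 'flagged' result, P(E|H) = 0.86 and P(E|¬H) = 0.1.
P(E) = 0.86·0.03 + 0.1·0.97 = 0.025800 + 0.097000 = 0.12280.
By Bayes' theorem, P(H|E) = 0.025800 / 0.12280 = 0.2101.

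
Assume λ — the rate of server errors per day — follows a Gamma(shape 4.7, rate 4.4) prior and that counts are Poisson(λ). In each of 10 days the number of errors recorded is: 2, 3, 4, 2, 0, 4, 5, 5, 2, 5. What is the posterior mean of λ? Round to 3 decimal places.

The Poisson likelihood adds the total count to the shape and the number of exposure periods to the rate. Here ∑xᵢ = 32 and n = 10, so shape 4.7→36.7 and rate 4.4→14.4.
E[λ | data] = 36.7/14.4 = 2.549.

Posterior mean ≈ 2.549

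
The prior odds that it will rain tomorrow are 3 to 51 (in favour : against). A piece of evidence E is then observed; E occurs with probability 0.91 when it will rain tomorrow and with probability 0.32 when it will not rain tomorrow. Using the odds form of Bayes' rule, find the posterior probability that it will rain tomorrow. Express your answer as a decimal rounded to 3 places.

Prior odds = 3/51 = 0.058824. In log-odds, ln(0.058824) = -2.8332.
Add log likelihood ratio: ln(2.8438) = 1.0451.
Posterior log-odds = -1.7881, so posterior odds = exp(-1.7881) = 0.16728. Converting, P(H|E) = 0.16728/1.1673 = 0.143.

Posterior probability ≈ 0.143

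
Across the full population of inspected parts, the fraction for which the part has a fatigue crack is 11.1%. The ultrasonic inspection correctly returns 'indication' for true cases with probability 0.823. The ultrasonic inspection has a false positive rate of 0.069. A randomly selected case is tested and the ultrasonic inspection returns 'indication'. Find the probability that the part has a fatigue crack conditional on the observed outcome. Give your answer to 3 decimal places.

P(H | E) ≈ 0.598

Let H be the event that the part has a fatigue crack. P(H) = 0.111, so P(¬H) = 0.889. With E the 'indication' result, P(E|H) = 0.823 and P(E|¬H) = 0.069.
P(E) = 0.823·0.111 + 0.069·0.889 = 0.091353 + 0.061341 = 0.15269.
By Bayes' theorem, P(H|E) = 0.091353 / 0.15269 = 0.598.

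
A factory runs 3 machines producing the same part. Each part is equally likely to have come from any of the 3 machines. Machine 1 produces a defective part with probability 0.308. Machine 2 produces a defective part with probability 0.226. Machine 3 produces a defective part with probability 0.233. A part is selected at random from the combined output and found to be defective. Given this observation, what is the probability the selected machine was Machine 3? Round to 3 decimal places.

Posterior probability ≈ 0.304

Tabulate prior·likelihood by source: [1] prior 0.333333, lik 0.308, product 0.1027; [2] prior 0.333333, lik 0.226, product 0.07533; [3] prior 0.333333, lik 0.233, product 0.07767.
Normalizing constant = 0.25567; the posterior for Machine 3 is its product over the sum, 0.07767/0.25567 = 0.304.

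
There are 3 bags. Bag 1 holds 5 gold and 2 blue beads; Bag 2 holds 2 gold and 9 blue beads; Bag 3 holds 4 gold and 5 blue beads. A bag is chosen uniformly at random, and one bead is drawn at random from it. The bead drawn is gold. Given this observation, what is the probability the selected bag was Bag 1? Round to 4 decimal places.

Posterior probability ≈ 0.5328

P(gold|Bag 1) = 0.7143; P(gold|Bag 2) = 0.1818; P(gold|Bag 3) = 0.4444.
Prior × likelihood for each source: 0.333333·0.7143=0.2381, 0.333333·0.1818=0.06061, 0.333333·0.4444=0.1481. Summing gives P(gold) = 0.44685.
P(Bag 1 | gold) = 0.2381 / 0.44685 = 0.5328.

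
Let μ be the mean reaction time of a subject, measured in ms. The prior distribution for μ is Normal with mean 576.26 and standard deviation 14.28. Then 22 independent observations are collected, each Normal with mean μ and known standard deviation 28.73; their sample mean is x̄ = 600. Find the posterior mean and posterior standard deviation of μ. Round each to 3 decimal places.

Posterior mean ≈ 596.311; posterior SD ≈ 5.629

With known σ, the Normal prior is conjugate. Weight on the data is w = (n/σ²)/(n/σ² + 1/τ₀²) = 0.0266533/(0.0266533+0.00490392) = 0.84460.
Posterior mean = w·x̄ + (1−w)·μ₀ = 0.84460·600 + 0.15540·576.26 = 596.311. Posterior variance = 1/(0.0266533+0.00490392) = 31.6884, so SD = 5.629.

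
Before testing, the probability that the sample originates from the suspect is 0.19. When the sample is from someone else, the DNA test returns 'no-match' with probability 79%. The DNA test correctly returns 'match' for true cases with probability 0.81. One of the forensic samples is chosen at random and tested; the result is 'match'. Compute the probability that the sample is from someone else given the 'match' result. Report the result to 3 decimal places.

P(¬H | E) ≈ 0.525

Write H for 'the sample originates from the suspect'. Prior odds H:¬H = 0.19/0.81 = 0.23457. For the 'match' outcome, the likelihood ratio is 0.81/0.21 = 3.8571.
Posterior odds = 0.23457 × 3.8571 = 0.90476, so P(H|E) = 0.90476/(1+0.90476) = 0.475. Then P(¬H|E) = 1 − 0.475 = 0.525.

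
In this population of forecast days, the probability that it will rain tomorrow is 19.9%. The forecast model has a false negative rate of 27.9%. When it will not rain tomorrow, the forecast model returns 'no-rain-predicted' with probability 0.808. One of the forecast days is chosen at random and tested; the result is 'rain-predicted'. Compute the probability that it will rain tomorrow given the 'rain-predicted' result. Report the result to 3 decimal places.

P(H | E) ≈ 0.483

Let H be the event that it will rain tomorrow. P(H) = 0.199, so P(¬H) = 0.801. With E the 'rain-predicted' result, P(E|H) = 0.721 and P(E|¬H) = 0.192.
P(E) = 0.721·0.199 + 0.192·0.801 = 0.14348 + 0.15379 = 0.29727.
By Bayes' theorem, P(H|E) = 0.14348 / 0.29727 = 0.483.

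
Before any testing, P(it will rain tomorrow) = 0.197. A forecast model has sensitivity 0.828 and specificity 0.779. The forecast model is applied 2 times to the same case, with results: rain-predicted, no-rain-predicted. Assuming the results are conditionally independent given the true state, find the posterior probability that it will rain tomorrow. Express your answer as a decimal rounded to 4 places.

With H the event that it will rain tomorrow, the joint likelihood of the observed sequence is P(data|H) = 0.828·0.172 = 0.14242 and P(data|¬H) = 0.221·0.779 = 0.17216.
Bayes: P(H|data) = 0.197·0.14242 / (0.197·0.14242 + 0.803·0.17216) = 0.028056/0.16630 = 0.1687.

Posterior P(H) ≈ 0.1687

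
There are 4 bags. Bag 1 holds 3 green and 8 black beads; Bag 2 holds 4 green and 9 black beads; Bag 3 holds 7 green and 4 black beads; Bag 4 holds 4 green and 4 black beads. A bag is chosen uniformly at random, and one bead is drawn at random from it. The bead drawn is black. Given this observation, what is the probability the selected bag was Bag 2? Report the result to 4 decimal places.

Tabulate prior·likelihood by source: [1] prior 0.25, lik 0.7273, product 0.1818; [2] prior 0.25, lik 0.6923, product 0.1731; [3] prior 0.25, lik 0.3636, product 0.09091; [4] prior 0.25, lik 0.5, product 0.1250.
Normalizing constant = 0.57080; the posterior for Bag 2 is its product over the sum, 0.1731/0.57080 = 0.3032.

Posterior probability ≈ 0.3032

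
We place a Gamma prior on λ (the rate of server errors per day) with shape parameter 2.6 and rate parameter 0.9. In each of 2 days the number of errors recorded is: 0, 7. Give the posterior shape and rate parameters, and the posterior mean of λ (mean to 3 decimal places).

Total count ∑xᵢ = 7 over n = 2 days.
Gamma is conjugate to the Poisson likelihood: posterior is Gamma(shape = 2.6+7 = 9.6, rate = 0.9+2 = 2.9).
Posterior mean = shape/rate = 9.6/2.9 = 3.310.

Posterior: Gamma(shape=9.6, rate=2.9); mean ≈ 3.310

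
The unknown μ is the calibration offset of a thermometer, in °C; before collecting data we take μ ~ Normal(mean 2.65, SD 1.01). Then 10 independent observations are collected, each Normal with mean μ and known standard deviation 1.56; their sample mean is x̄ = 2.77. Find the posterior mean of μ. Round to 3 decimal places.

Prior precision 1/τ₀² = 1/1.01² = 0.980296; data precision n/σ² = 10/1.56² = 4.10914.
Posterior precision = 0.980296 + 4.10914 = 5.08943.
Posterior mean = (0.980296·2.65 + 4.10914·2.77) / 5.08943 = 2.747.

Posterior mean ≈ 2.747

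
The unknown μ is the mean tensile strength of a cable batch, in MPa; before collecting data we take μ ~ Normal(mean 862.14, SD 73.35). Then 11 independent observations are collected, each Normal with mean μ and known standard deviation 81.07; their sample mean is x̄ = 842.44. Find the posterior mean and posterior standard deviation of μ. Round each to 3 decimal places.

Posterior mean ≈ 844.409; posterior SD ≈ 23.190

Prior precision 1/τ₀² = 1/73.35² = 0.00018587; data precision n/σ² = 11/81.07² = 0.00167368.
Posterior precision = 0.00018587 + 0.00167368 = 0.00185955, giving posterior SD = 1/√0.00185955 = 23.190.
Posterior mean = (0.00018587·862.14 + 0.00167368·842.44) / 0.00185955 = 844.409.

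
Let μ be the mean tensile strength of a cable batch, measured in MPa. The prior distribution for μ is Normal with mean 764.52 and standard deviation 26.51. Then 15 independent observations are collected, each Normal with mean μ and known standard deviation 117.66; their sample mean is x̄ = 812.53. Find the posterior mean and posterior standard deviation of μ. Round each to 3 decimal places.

With known σ, the Normal prior is conjugate. Weight on the data is w = (n/σ²)/(n/σ² + 1/τ₀²) = 0.00108351/(0.00108351+0.00142292) = 0.43229.
Posterior mean = w·x̄ + (1−w)·μ₀ = 0.43229·812.53 + 0.56771·764.52 = 785.274. Posterior variance = 1/(0.00108351+0.00142292) = 398.974, so SD = 19.974.

Posterior mean ≈ 785.274; posterior SD ≈ 19.974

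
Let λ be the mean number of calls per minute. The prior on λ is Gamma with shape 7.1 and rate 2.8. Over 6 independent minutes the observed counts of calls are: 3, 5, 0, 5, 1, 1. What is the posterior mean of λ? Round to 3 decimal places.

The Poisson likelihood adds the total count to the shape and the number of exposure periods to the rate. Here ∑xᵢ = 15 and n = 6, so shape 7.1→22.1 and rate 2.8→8.8.
Posterior mean = shape/rate = 22.1/8.8 = 2.511.

Posterior mean ≈ 2.511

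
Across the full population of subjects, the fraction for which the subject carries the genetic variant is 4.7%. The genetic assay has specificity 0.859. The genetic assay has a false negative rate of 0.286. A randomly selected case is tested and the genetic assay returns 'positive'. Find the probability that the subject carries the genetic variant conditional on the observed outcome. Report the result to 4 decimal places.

Let H be the event that the subject carries the genetic variant. P(H) = 0.047, so P(¬H) = 0.953. With E the 'positive' result, P(E|H) = 0.714 and P(E|¬H) = 0.141.
P(E) = 0.714·0.047 + 0.141·0.953 = 0.033558 + 0.13437 = 0.16793.
By Bayes' theorem, P(H|E) = 0.033558 / 0.16793 = 0.1998.

P(H | E) ≈ 0.1998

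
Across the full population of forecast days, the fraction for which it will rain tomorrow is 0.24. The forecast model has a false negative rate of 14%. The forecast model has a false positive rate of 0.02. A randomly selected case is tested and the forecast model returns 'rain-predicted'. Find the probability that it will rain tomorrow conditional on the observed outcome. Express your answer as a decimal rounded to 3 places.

P(H | E) ≈ 0.931

Write H for 'it will rain tomorrow'. Prior odds H:¬H = 0.24/0.76 = 0.31579. For the 'rain-predicted' outcome, the likelihood ratio is 0.86/0.02 = 43.000.
Posterior odds = 0.31579 × 43.000 = 13.579, so P(H|E) = 13.579/(1+13.579) = 0.931.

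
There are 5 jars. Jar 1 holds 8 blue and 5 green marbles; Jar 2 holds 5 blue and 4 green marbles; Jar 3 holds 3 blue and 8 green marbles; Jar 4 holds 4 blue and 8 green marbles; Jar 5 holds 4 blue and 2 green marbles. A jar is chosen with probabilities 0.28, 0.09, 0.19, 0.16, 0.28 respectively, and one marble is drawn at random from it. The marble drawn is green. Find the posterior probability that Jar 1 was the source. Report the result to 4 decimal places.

Posterior probability ≈ 0.2216

Tabulate prior·likelihood by source: [1] prior 0.28, lik 0.3846, product 0.1077; [2] prior 0.09, lik 0.4444, product 0.04000; [3] prior 0.19, lik 0.7273, product 0.1382; [4] prior 0.16, lik 0.6667, product 0.1067; [5] prior 0.28, lik 0.3333, product 0.09333.
Normalizing constant = 0.48587; the posterior for Jar 1 is its product over the sum, 0.1077/0.48587 = 0.2216.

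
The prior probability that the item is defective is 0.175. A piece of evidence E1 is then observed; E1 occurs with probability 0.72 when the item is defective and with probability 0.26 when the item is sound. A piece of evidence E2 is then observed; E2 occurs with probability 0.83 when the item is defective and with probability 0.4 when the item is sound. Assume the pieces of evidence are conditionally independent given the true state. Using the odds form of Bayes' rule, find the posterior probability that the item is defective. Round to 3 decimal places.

Posterior probability ≈ 0.549

Prior odds = 0.175/(1−0.175) = 0.21212. In log-odds, ln(0.21212) = -1.5506.
Add log likelihood ratios: ln(2.7692) + ln(2.0750) = 1.7485.
Posterior log-odds = 0.19793, so posterior odds = exp(0.19793) = 1.2189. Converting, P(H|E) = 1.2189/2.2189 = 0.549.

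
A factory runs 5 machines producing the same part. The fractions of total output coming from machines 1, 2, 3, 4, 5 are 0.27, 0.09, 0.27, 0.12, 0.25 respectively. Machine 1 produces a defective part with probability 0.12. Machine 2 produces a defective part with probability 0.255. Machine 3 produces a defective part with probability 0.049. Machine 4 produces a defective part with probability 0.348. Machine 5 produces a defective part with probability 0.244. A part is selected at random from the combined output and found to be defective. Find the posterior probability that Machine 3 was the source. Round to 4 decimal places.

Posterior probability ≈ 0.0772

Tabulate prior·likelihood by source: [1] prior 0.27, lik 0.12, product 0.03240; [2] prior 0.09, lik 0.255, product 0.02295; [3] prior 0.27, lik 0.049, product 0.01323; [4] prior 0.12, lik 0.348, product 0.04176; [5] prior 0.25, lik 0.244, product 0.06100.
Normalizing constant = 0.17134; the posterior for Machine 3 is its product over the sum, 0.01323/0.17134 = 0.0772.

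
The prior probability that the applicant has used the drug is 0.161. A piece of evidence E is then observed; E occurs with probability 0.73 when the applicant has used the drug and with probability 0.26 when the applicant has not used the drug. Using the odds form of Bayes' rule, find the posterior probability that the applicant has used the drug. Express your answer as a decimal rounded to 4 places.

Prior odds = 0.161/(1−0.161) = 0.19190.
Likelihood ratio for E = 0.73/0.26 = 2.8077.
Posterior odds = prior odds × LR = 0.53878.
Posterior probability = odds/(1+odds) = 0.53878/1.5388 = 0.3501.

Posterior probability ≈ 0.3501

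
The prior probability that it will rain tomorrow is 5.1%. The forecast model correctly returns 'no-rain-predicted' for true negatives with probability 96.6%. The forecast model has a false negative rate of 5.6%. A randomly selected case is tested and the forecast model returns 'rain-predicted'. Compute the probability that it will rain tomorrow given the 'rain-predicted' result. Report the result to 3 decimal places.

Let H be the event that it will rain tomorrow. P(H) = 0.051, so P(¬H) = 0.949. With E the 'rain-predicted' result, P(E|H) = 0.944 and P(E|¬H) = 0.034.
P(E) = 0.944·0.051 + 0.034·0.949 = 0.048144 + 0.032266 = 0.080410.
By Bayes' theorem, P(H|E) = 0.048144 / 0.080410 = 0.599.

P(H | E) ≈ 0.599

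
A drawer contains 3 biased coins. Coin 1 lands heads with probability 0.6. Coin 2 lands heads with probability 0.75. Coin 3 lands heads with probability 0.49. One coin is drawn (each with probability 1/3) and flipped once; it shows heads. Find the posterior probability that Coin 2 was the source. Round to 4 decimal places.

Posterior probability ≈ 0.4076

Tabulate prior·likelihood by source: [1] prior 0.333333, lik 0.6, product 0.2000; [2] prior 0.333333, lik 0.75, product 0.2500; [3] prior 0.333333, lik 0.49, product 0.1633.
Normalizing constant = 0.61333; the posterior for Coin 2 is its product over the sum, 0.2500/0.61333 = 0.4076.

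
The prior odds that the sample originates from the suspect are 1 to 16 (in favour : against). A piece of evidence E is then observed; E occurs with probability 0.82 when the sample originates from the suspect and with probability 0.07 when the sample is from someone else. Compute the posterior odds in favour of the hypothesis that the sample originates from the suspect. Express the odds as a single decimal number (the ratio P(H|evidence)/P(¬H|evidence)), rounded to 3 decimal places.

Posterior odds ≈ 0.732

Prior odds = 1/16 = 0.062500. In log-odds, ln(0.062500) = -2.7726.
Add log likelihood ratio: ln(11.714) = 2.4608.
Posterior log-odds = -0.31178, so posterior odds = exp(-0.31178) = 0.73214.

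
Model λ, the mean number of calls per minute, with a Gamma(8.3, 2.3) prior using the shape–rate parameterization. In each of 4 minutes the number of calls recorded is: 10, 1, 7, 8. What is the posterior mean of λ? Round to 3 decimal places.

Posterior mean ≈ 5.444

Total count ∑xᵢ = 26 over n = 4 minutes.
Gamma is conjugate to the Poisson likelihood: posterior is Gamma(shape = 8.3+26 = 34.3, rate = 2.3+4 = 6.3).
E[λ | data] = 34.3/6.3 = 5.444.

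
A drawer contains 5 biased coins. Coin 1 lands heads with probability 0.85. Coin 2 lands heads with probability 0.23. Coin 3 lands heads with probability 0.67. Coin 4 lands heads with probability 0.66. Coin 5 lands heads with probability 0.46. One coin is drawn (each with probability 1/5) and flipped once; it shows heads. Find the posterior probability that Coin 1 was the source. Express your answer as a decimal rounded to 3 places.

Tabulate prior·likelihood by source: [1] prior 0.2, lik 0.85, product 0.1700; [2] prior 0.2, lik 0.23, product 0.04600; [3] prior 0.2, lik 0.67, product 0.1340; [4] prior 0.2, lik 0.66, product 0.1320; [5] prior 0.2, lik 0.46, product 0.09200.
Normalizing constant = 0.57400; the posterior for Coin 1 is its product over the sum, 0.1700/0.57400 = 0.296.

Posterior probability ≈ 0.296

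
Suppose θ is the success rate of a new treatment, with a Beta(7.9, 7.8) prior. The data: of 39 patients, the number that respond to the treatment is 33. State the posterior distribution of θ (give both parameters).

Posterior: Beta(40.9, 13.8)

The binomial likelihood is conjugate to the Beta prior: with 33 successes and 6 failures, the posterior is Beta(7.9+33, 7.8+6) = Beta(40.9, 13.8).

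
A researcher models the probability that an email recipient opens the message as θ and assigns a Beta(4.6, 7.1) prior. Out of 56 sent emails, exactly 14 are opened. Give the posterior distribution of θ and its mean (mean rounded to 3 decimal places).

Posterior: Beta(18.6, 49.1); mean ≈ 0.275

Observing 14 successes and 42 failures updates Beta(4.6, 7.1) by adding the success and failure counts to the two shape parameters: α = 4.6+14 = 18.6, β = 7.1+42 = 49.1.
E[θ | data] = 18.6/(18.6+49.1) = 0.275.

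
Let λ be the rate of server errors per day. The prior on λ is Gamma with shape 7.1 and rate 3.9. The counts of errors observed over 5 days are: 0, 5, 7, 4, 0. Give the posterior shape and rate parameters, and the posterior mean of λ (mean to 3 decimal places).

Posterior: Gamma(shape=23.1, rate=8.9); mean ≈ 2.596

The Poisson likelihood adds the total count to the shape and the number of exposure periods to the rate. Here ∑xᵢ = 16 and n = 5, so shape 7.1→23.1 and rate 3.9→8.9.
E[λ | data] = 23.1/8.9 = 2.596.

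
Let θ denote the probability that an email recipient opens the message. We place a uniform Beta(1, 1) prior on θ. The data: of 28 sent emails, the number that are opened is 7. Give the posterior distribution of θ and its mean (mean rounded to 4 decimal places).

Posterior: Beta(8, 22); mean ≈ 0.2667

Observing 7 successes and 21 failures updates Beta(1, 1) by adding the success and failure counts to the two shape parameters: α = 1+7 = 8, β = 1+21 = 22.
E[θ | data] = 8/(8+22) = 0.2667.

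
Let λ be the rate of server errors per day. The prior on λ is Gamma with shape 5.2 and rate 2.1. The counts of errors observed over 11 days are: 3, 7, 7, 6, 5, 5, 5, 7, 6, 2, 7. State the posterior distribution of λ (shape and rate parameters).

Total count ∑xᵢ = 60 over n = 11 days.
Gamma is conjugate to the Poisson likelihood: posterior is Gamma(shape = 5.2+60 = 65.2, rate = 2.1+11 = 13.1).

Posterior: Gamma(shape=65.2, rate=13.1)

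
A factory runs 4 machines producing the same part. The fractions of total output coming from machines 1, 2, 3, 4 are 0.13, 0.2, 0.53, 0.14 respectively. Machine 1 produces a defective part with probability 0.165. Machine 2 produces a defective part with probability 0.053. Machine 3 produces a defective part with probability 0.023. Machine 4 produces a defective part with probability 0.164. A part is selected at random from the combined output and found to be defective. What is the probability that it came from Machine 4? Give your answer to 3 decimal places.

Posterior probability ≈ 0.342

Tabulate prior·likelihood by source: [1] prior 0.13, lik 0.165, product 0.02145; [2] prior 0.2, lik 0.053, product 0.01060; [3] prior 0.53, lik 0.023, product 0.01219; [4] prior 0.14, lik 0.164, product 0.02296.
Normalizing constant = 0.067200; the posterior for Machine 4 is its product over the sum, 0.02296/0.067200 = 0.342.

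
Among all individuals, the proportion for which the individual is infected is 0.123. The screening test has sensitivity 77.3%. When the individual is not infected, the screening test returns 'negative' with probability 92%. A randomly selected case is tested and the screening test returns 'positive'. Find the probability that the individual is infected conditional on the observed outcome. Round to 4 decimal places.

Let H be the event that the individual is infected. P(H) = 0.123, so P(¬H) = 0.877. With E the 'positive' result, P(E|H) = 0.773 and P(E|¬H) = 0.08.
P(E) = 0.773·0.123 + 0.08·0.877 = 0.095079 + 0.070160 = 0.16524.
By Bayes' theorem, P(H|E) = 0.095079 / 0.16524 = 0.5754.

P(H | E) ≈ 0.5754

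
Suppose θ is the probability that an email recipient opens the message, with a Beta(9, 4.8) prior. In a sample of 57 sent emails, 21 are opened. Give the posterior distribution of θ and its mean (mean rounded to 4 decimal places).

Posterior: Beta(30, 40.8); mean ≈ 0.4237

Observing 21 successes and 36 failures updates Beta(9, 4.8) by adding the success and failure counts to the two shape parameters: α = 9+21 = 30, β = 4.8+36 = 40.8.
E[θ | data] = 30/(30+40.8) = 0.4237.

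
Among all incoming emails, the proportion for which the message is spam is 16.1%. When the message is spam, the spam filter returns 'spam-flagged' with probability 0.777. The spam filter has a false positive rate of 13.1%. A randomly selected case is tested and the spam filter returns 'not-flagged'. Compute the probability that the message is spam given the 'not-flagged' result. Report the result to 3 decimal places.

Write H for 'the message is spam'. Prior odds H:¬H = 0.161/0.839 = 0.19190. For the 'not-flagged' outcome, the likelihood ratio is 0.223/0.869 = 0.25662.
Posterior odds = 0.19190 × 0.25662 = 0.049244, so P(H|E) = 0.049244/(1+0.049244) = 0.047.

P(H | E) ≈ 0.047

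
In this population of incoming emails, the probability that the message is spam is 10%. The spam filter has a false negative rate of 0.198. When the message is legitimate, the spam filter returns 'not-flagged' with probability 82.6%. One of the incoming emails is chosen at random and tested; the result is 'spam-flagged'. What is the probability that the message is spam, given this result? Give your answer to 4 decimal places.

P(H | E) ≈ 0.3387

Let H be the event that the message is spam. P(H) = 0.1, so P(¬H) = 0.9. With E the 'spam-flagged' result, P(E|H) = 0.802 and P(E|¬H) = 0.174.
P(E) = 0.802·0.1 + 0.174·0.9 = 0.080200 + 0.15660 = 0.23680.
By Bayes' theorem, P(H|E) = 0.080200 / 0.23680 = 0.3387.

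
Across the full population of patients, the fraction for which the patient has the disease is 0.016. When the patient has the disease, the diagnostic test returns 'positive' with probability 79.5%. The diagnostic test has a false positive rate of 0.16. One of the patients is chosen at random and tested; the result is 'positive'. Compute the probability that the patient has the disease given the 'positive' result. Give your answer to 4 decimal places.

Let H be the event that the patient has the disease. P(H) = 0.016, so P(¬H) = 0.984. With E the 'positive' result, P(E|H) = 0.795 and P(E|¬H) = 0.16.
P(E) = 0.795·0.016 + 0.16·0.984 = 0.012720 + 0.15744 = 0.17016.
By Bayes' theorem, P(H|E) = 0.012720 / 0.17016 = 0.0748.

P(H | E) ≈ 0.0748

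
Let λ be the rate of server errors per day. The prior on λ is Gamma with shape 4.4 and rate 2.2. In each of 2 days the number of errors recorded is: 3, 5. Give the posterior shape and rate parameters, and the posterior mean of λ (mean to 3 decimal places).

The Poisson likelihood adds the total count to the shape and the number of exposure periods to the rate. Here ∑xᵢ = 8 and n = 2, so shape 4.4→12.4 and rate 2.2→4.2.
E[λ | data] = 12.4/4.2 = 2.952.

Posterior: Gamma(shape=12.4, rate=4.2); mean ≈ 2.952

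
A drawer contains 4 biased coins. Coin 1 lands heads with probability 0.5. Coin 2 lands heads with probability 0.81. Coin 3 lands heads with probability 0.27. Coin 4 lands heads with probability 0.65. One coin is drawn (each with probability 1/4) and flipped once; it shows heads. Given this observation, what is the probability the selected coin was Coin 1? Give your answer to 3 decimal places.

Tabulate prior·likelihood by source: [1] prior 0.25, lik 0.5, product 0.1250; [2] prior 0.25, lik 0.81, product 0.2025; [3] prior 0.25, lik 0.27, product 0.06750; [4] prior 0.25, lik 0.65, product 0.1625.
Normalizing constant = 0.55750; the posterior for Coin 1 is its product over the sum, 0.1250/0.55750 = 0.224.

Posterior probability ≈ 0.224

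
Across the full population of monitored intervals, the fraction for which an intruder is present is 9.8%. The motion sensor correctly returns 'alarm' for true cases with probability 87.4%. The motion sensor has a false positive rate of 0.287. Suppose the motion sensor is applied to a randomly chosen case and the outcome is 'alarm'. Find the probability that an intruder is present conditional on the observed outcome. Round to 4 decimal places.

P(H | E) ≈ 0.2486

Let H be the event that an intruder is present. P(H) = 0.098, so P(¬H) = 0.902. With E the 'alarm' result, P(E|H) = 0.874 and P(E|¬H) = 0.287.
P(E) = 0.874·0.098 + 0.287·0.902 = 0.085652 + 0.25887 = 0.34453.
By Bayes' theorem, P(H|E) = 0.085652 / 0.34453 = 0.2486.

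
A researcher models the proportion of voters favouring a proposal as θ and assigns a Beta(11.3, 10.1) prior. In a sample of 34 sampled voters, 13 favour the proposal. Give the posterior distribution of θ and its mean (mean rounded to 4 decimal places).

Observing 13 successes and 21 failures updates Beta(11.3, 10.1) by adding the success and failure counts to the two shape parameters: α = 11.3+13 = 24.3, β = 10.1+21 = 31.1.
Posterior mean = α/(α+β) = 24.3/55.4 = 0.4386.

Posterior: Beta(24.3, 31.1); mean ≈ 0.4386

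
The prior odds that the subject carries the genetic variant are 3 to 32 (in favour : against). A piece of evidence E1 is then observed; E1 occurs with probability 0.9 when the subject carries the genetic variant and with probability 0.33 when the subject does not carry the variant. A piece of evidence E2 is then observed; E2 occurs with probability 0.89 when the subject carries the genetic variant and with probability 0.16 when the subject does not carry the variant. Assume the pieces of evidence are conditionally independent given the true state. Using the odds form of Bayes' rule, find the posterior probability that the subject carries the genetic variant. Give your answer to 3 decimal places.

Posterior probability ≈ 0.587

Prior odds = 3/32 = 0.093750.
Likelihood ratio for E1 = 0.9/0.33 = 2.7273.
Likelihood ratio for E2 = 0.89/0.16 = 5.5625.
Posterior odds = prior odds × LR₁ × LR₂ = 1.4222.
Posterior probability = odds/(1+odds) = 1.4222/2.4222 = 0.587.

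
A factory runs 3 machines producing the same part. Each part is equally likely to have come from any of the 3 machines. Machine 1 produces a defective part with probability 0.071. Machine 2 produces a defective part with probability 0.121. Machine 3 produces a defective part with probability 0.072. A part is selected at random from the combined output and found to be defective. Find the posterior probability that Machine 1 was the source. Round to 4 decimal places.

Posterior probability ≈ 0.2689

P(defective|M1) = 0.071; P(defective|M2) = 0.121; P(defective|M3) = 0.072.
Prior × likelihood for each source: 0.333333·0.071=0.02367, 0.333333·0.121=0.04033, 0.333333·0.072=0.02400. Summing gives P(defective) = 0.088000.
P(Machine 1 | defective) = 0.02367 / 0.088000 = 0.2689.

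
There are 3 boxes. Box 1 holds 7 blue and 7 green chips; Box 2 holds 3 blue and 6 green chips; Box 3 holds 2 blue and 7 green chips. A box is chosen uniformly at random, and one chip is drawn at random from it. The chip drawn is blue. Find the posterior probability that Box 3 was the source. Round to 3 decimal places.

P(blue|Box 1) = 0.5; P(blue|Box 2) = 0.3333; P(blue|Box 3) = 0.2222.
Prior × likelihood for each source: 0.333333·0.5=0.1667, 0.333333·0.3333=0.1111, 0.333333·0.2222=0.07407. Summing gives P(blue) = 0.35185.
P(Box 3 | blue) = 0.07407 / 0.35185 = 0.211.

Posterior probability ≈ 0.211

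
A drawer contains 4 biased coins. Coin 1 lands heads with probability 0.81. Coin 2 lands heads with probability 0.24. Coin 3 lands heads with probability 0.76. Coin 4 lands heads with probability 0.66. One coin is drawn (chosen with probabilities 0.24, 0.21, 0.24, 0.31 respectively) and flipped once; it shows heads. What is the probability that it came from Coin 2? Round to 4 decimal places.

P(heads|C1) = 0.81; P(heads|C2) = 0.24; P(heads|C3) = 0.76; P(heads|C4) = 0.66.
Prior × likelihood for each source: 0.24·0.81=0.1944, 0.21·0.24=0.05040, 0.24·0.76=0.1824, 0.31·0.66=0.2046. Summing gives P(heads) = 0.63180.
P(Coin 2 | heads) = 0.05040 / 0.63180 = 0.0798.

Posterior probability ≈ 0.0798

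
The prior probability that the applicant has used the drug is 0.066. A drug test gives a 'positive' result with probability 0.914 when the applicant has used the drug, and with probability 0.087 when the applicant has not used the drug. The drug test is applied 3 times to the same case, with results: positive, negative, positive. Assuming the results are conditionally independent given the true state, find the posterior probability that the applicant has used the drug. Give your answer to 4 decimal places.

Posterior P(H) ≈ 0.4235

Let H be the event that the applicant has used the drug; start with P(H) = 0.066. P('positive'|H) = 0.914, P('positive'|¬H) = 0.087.
Update on result 1 ('positive'): P(H) ← 0.914·0.0660 / (0.914·0.0660 + 0.087·0.9340) = 0.060324/0.14158 = 0.4261.
Update on result 2 ('negative'): P(H) ← 0.086·0.4261 / (0.086·0.4261 + 0.913·0.5739) = 0.036642/0.56064 = 0.0654.
Update on result 3 ('positive'): P(H) ← 0.914·0.0654 / (0.914·0.0654 + 0.087·0.9346) = 0.059737/0.14105 = 0.4235.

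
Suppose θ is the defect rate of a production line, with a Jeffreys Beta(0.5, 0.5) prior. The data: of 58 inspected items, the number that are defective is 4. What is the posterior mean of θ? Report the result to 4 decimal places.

Posterior mean ≈ 0.0763

The binomial likelihood is conjugate to the Beta prior: with 4 successes and 54 failures, the posterior is Beta(0.5+4, 0.5+54) = Beta(4.5, 54.5).
Posterior mean = α/(α+β) = 4.5/59 = 0.0763.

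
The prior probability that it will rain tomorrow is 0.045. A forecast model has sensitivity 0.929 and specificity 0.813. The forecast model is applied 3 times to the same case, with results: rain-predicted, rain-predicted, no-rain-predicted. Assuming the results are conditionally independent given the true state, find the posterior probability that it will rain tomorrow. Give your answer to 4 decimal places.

Let H be the event that it will rain tomorrow; start with P(H) = 0.045. P('rain-predicted'|H) = 0.929, P('rain-predicted'|¬H) = 0.187.
Update on result 1 ('rain-predicted'): P(H) ← 0.929·0.0450 / (0.929·0.0450 + 0.187·0.9550) = 0.041805/0.22039 = 0.1897.
Update on result 2 ('rain-predicted'): P(H) ← 0.929·0.1897 / (0.929·0.1897 + 0.187·0.8103) = 0.17622/0.32775 = 0.5377.
Update on result 3 ('no-rain-predicted'): P(H) ← 0.071·0.5377 / (0.071·0.5377 + 0.813·0.4623) = 0.038174/0.41405 = 0.0922.

Posterior P(H) ≈ 0.0922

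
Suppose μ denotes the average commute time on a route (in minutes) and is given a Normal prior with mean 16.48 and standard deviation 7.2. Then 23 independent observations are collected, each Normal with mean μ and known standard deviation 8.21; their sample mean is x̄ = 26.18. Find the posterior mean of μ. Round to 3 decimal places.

Posterior mean ≈ 25.661

With known σ, the Normal prior is conjugate. Weight on the data is w = (n/σ²)/(n/σ² + 1/τ₀²) = 0.341226/(0.341226+0.0192901) = 0.94649.
Posterior mean = w·x̄ + (1−w)·μ₀ = 0.94649·26.18 + 0.053507·16.48 = 25.661.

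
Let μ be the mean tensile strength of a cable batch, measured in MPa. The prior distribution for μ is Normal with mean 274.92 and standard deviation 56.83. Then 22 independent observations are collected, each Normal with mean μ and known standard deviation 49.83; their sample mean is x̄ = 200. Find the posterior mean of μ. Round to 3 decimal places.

Posterior mean ≈ 202.530

With known σ, the Normal prior is conjugate. Weight on the data is w = (n/σ²)/(n/σ² + 1/τ₀²) = 0.00886015/(0.00886015+0.00030963) = 0.96623.
Posterior mean = w·x̄ + (1−w)·μ₀ = 0.96623·200 + 0.033766·274.92 = 202.530.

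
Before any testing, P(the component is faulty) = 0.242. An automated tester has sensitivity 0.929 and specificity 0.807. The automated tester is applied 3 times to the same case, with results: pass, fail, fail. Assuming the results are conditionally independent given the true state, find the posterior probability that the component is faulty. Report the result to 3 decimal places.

Posterior P(H) ≈ 0.394

Let H be the event that the component is faulty; start with P(H) = 0.242. P('fail'|H) = 0.929, P('fail'|¬H) = 0.193.
Update on result 1 ('pass'): P(H) ← 0.071·0.2420 / (0.071·0.2420 + 0.807·0.7580) = 0.017182/0.62889 = 0.0273.
Update on result 2 ('fail'): P(H) ← 0.929·0.0273 / (0.929·0.0273 + 0.193·0.9727) = 0.025381/0.21311 = 0.1191.
Update on result 3 ('fail'): P(H) ← 0.929·0.1191 / (0.929·0.1191 + 0.193·0.8809) = 0.11064/0.28066 = 0.3942.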